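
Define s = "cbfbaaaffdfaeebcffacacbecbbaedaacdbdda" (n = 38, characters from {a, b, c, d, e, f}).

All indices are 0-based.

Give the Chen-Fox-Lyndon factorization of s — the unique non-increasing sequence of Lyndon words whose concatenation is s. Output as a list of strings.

["c", "bf", "b", "aaaffdfaeebcffacacbecbbaedaacdbdd", "a"]

emit factor 1: 'c' (i=0, period=1)
emit factor 2: 'bf' (i=1, period=2)
emit factor 3: 'b' (i=3, period=1)
emit factor 4: 'aaaffdfaeebcffacacbecbbaedaacdbdd' (i=4, period=33)
emit factor 5: 'a' (i=37, period=1)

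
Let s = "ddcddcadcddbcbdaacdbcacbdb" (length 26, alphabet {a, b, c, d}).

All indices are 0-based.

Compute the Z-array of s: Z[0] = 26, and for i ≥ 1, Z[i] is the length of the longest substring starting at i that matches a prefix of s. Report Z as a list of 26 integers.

Z[0]=26
i=1: i≥r, start 0; Z[1]=1 grow→box=[1,2)
i=2: i≥r, start 0; Z[2]=0
i=3: i≥r, start 0; Z[3]=3 grow→box=[3,6)
i=4: min(r-i=2, Z[1]=1)=1; Z[4]=1
i=5: min(r-i=1, Z[2]=0)=0; Z[5]=0
i=6: i≥r, start 0; Z[6]=0
i=7: i≥r, start 0; Z[7]=1 grow→box=[7,8)
i=8: i≥r, start 0; Z[8]=0
i=9: i≥r, start 0; Z[9]=2 grow→box=[9,11)
i=10: min(r-i=1, Z[1]=1)=1; Z[10]=1
i=11: i≥r, start 0; Z[11]=0
i=12: i≥r, start 0; Z[12]=0
i=13: i≥r, start 0; Z[13]=0
i=14: i≥r, start 0; Z[14]=1 grow→box=[14,15)
i=15: i≥r, start 0; Z[15]=0
i=16: i≥r, start 0; Z[16]=0
i=17: i≥r, start 0; Z[17]=0
i=18: i≥r, start 0; Z[18]=1 grow→box=[18,19)
i=19: i≥r, start 0; Z[19]=0
i=20: i≥r, start 0; Z[20]=0
i=21: i≥r, start 0; Z[21]=0
i=22: i≥r, start 0; Z[22]=0
i=23: i≥r, start 0; Z[23]=0
i=24: i≥r, start 0; Z[24]=1 grow→box=[24,25)
i=25: i≥r, start 0; Z[25]=0

[26, 1, 0, 3, 1, 0, 0, 1, 0, 2, 1, 0, 0, 0, 1, 0, 0, 0, 1, 0, 0, 0, 0, 0, 1, 0]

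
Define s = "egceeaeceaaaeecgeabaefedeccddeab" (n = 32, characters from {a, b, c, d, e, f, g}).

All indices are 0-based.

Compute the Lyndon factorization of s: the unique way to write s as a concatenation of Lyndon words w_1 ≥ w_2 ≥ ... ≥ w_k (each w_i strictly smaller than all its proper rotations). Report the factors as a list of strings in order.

emit factor 1: 'eg' (i=0, period=2)
emit factor 2: 'cee' (i=2, period=3)
emit factor 3: 'aece' (i=5, period=4)
emit factor 4: 'aaaeecgeabaefedeccddeab' (i=9, period=23)

["eg", "cee", "aece", "aaaeecgeabaefedeccddeab"]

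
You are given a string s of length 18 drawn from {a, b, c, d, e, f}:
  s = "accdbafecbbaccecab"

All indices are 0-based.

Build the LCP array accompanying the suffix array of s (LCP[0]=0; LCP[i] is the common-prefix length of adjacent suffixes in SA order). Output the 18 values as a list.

sorted suffixes:
  #0 SA[0]=16  'ab'
  #1 SA[1]=0  'accdbafecbbaccecab'
  #2 SA[2]=11  'accecab'
  #3 SA[3]=5  'afecbbaccecab'
  #4 SA[4]=17  'b'
  #5 SA[5]=10  'baccecab'
  #6 SA[6]=4  'bafecbbaccecab'
  #7 SA[7]=9  'bbaccecab'
  #8 SA[8]=15  'cab'
  #9 SA[9]=8  'cbbaccecab'
  #10 SA[10]=1  'ccdbafecbbaccecab'
  #11 SA[11]=12  'ccecab'
  #12 SA[12]=2  'cdbafecbbaccecab'
  #13 SA[13]=13  'cecab'
  #14 SA[14]=3  'dbafecbbaccecab'
  #15 SA[15]=14  'ecab'
  #16 SA[16]=7  'ecbbaccecab'
  #17 SA[17]=6  'fecbbaccecab'

SA = [16, 0, 11, 5, 17, 10, 4, 9, 15, 8, 1, 12, 2, 13, 3, 14, 7, 6]
i: (SA[i-1],SA[i]) lcp shared
  1: (16,0) 1 'a'
  2: (0,11) 3 'acc'
  3: (11,5) 1 'a'
  4: (5,17) 0 ''
  5: (17,10) 1 'b'
  6: (10,4) 2 'ba'
  7: (4,9) 1 'b'
  8: (9,15) 0 ''
  9: (15,8) 1 'c'
  10: (8,1) 1 'c'
  11: (1,12) 2 'cc'
  12: (12,2) 1 'c'
  13: (2,13) 1 'c'
  14: (13,3) 0 ''
  15: (3,14) 0 ''
  16: (14,7) 2 'ec'
  17: (7,6) 0 ''

[0, 1, 3, 1, 0, 1, 2, 1, 0, 1, 1, 2, 1, 1, 0, 0, 2, 0]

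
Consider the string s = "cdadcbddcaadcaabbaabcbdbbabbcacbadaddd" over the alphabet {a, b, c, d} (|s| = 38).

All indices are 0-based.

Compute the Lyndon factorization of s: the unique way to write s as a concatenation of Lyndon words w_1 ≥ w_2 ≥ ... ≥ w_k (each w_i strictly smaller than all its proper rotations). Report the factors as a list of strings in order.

emit factor 1: 'cd' (i=0, period=2)
emit factor 2: 'adcbddc' (i=2, period=7)
emit factor 3: 'aadc' (i=9, period=4)
emit factor 4: 'aabbaabcbdbbabbcacbadaddd' (i=13, period=25)

["cd", "adcbddc", "aadc", "aabbaabcbdbbabbcacbadaddd"]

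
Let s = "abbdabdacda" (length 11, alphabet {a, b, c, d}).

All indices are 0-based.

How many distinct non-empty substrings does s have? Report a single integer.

54

rank→(start, suffix):
  0 → (10, 'a')
  1 → (0, 'abbdabdacda')
  2 → (4, 'abdacda')
  3 → (7, 'acda')
  4 → (1, 'bbdabdacda')
  5 → (2, 'bdabdacda')
  6 → (5, 'bdacda')
  7 → (8, 'cda')
  8 → (9, 'da')
  9 → (3, 'dabdacda')
  10 → (6, 'dacda')

SA = [10, 0, 4, 7, 1, 2, 5, 8, 9, 3, 6]
i: (SA[i-1],SA[i]) lcp shared
  1: (10,0) 1 'a'
  2: (0,4) 2 'ab'
  3: (4,7) 1 'a'
  4: (7,1) 0 ''
  5: (1,2) 1 'b'
  6: (2,5) 3 'bda'
  7: (5,8) 0 ''
  8: (8,9) 0 ''
  9: (9,3) 2 'da'
  10: (3,6) 2 'da'

n(n+1)/2 = 11·12/2 = 66
Σ LCP = 0 + 1 + 2 + 1 + 0 + 1 + 3 + 0 + 0 + 2 + 2 = 12
distinct = 66 − 12 = 54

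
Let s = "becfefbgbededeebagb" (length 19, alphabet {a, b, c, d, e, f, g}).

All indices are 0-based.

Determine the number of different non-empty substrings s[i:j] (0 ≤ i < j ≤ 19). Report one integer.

sorted suffixes:
  #0 SA[0]=16  'agb'
  #1 SA[1]=18  'b'
  #2 SA[2]=15  'bagb'
  #3 SA[3]=0  'becfefbgbededeebagb'
  #4 SA[4]=8  'bededeebagb'
  #5 SA[5]=6  'bgbededeebagb'
  #6 SA[6]=2  'cfefbgbededeebagb'
  #7 SA[7]=10  'dedeebagb'
  #8 SA[8]=12  'deebagb'
  #9 SA[9]=14  'ebagb'
  #10 SA[10]=1  'ecfefbgbededeebagb'
  #11 SA[11]=9  'ededeebagb'
  #12 SA[12]=11  'edeebagb'
  #13 SA[13]=13  'eebagb'
  #14 SA[14]=4  'efbgbededeebagb'
  #15 SA[15]=5  'fbgbededeebagb'
  #16 SA[16]=3  'fefbgbededeebagb'
  #17 SA[17]=17  'gb'
  #18 SA[18]=7  'gbededeebagb'

SA = [16, 18, 15, 0, 8, 6, 2, 10, 12, 14, 1, 9, 11, 13, 4, 5, 3, 17, 7]
i: (SA[i-1],SA[i]) lcp shared
  1: (16,18) 0 ''
  2: (18,15) 1 'b'
  3: (15,0) 1 'b'
  4: (0,8) 2 'be'
  5: (8,6) 1 'b'
  6: (6,2) 0 ''
  7: (2,10) 0 ''
  8: (10,12) 2 'de'
  9: (12,14) 0 ''
  10: (14,1) 1 'e'
  11: (1,9) 1 'e'
  12: (9,11) 3 'ede'
  13: (11,13) 1 'e'
  14: (13,4) 1 'e'
  15: (4,5) 0 ''
  16: (5,3) 1 'f'
  17: (3,17) 0 ''
  18: (17,7) 2 'gb'

n(n+1)/2 = 19·20/2 = 190
Σ LCP = 0 + 0 + 1 + 1 + 2 + 1 + 0 + 0 + 2 + 0 + 1 + 1 + 3 + 1 + 1 + 0 + 1 + 0 + 2 = 17
distinct = 190 − 17 = 173

173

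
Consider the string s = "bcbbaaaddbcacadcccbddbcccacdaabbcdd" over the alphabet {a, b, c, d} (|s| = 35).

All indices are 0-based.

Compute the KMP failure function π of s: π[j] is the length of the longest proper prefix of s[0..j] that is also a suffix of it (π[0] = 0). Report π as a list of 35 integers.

[0, 0, 1, 1, 0, 0, 0, 0, 0, 1, 2, 0, 0, 0, 0, 0, 0, 0, 1, 0, 0, 1, 2, 0, 0, 0, 0, 0, 0, 0, 1, 1, 2, 0, 0]

π[0] = 0
j=1 s[j]='c': π[1]=0 (border '')
j=2 s[j]='b': π[2]=1 (border 'b')
j=3 s[j]='b': k: 1→0; π[3]=1 (border 'b')
j=4 s[j]='a': k: 1→0; π[4]=0 (border '')
j=5 s[j]='a': π[5]=0 (border '')
j=6 s[j]='a': π[6]=0 (border '')
j=7 s[j]='d': π[7]=0 (border '')
j=8 s[j]='d': π[8]=0 (border '')
j=9 s[j]='b': π[9]=1 (border 'b')
j=10 s[j]='c': π[10]=2 (border 'bc')
j=11 s[j]='a': k: 2→0; π[11]=0 (border '')
j=12 s[j]='c': π[12]=0 (border '')
j=13 s[j]='a': π[13]=0 (border '')
j=14 s[j]='d': π[14]=0 (border '')
j=15 s[j]='c': π[15]=0 (border '')
j=16 s[j]='c': π[16]=0 (border '')
j=17 s[j]='c': π[17]=0 (border '')
j=18 s[j]='b': π[18]=1 (border 'b')
j=19 s[j]='d': k: 1→0; π[19]=0 (border '')
j=20 s[j]='d': π[20]=0 (border '')
j=21 s[j]='b': π[21]=1 (border 'b')
j=22 s[j]='c': π[22]=2 (border 'bc')
j=23 s[j]='c': k: 2→0; π[23]=0 (border '')
j=24 s[j]='c': π[24]=0 (border '')
j=25 s[j]='a': π[25]=0 (border '')
j=26 s[j]='c': π[26]=0 (border '')
j=27 s[j]='d': π[27]=0 (border '')
j=28 s[j]='a': π[28]=0 (border '')
j=29 s[j]='a': π[29]=0 (border '')
j=30 s[j]='b': π[30]=1 (border 'b')
j=31 s[j]='b': k: 1→0; π[31]=1 (border 'b')
j=32 s[j]='c': π[32]=2 (border 'bc')
j=33 s[j]='d': k: 2→0; π[33]=0 (border '')
j=34 s[j]='d': π[34]=0 (border '')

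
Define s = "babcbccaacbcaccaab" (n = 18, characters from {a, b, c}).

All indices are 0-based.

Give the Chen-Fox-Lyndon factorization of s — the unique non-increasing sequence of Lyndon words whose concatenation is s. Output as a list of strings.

["b", "abcbcc", "aacbcacc", "aab"]

emit factor 1: 'b' (i=0, period=1)
emit factor 2: 'abcbcc' (i=1, period=6)
emit factor 3: 'aacbcacc' (i=7, period=8)
emit factor 4: 'aab' (i=15, period=3)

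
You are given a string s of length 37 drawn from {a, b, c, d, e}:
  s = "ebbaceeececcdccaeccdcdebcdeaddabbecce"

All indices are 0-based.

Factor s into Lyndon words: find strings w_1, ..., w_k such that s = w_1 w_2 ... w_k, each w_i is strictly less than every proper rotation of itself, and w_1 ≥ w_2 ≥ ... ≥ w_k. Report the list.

["e", "b", "b", "aceeececcdccaeccdcdebcdeadd", "abbecce"]

emit factor 1: 'e' (i=0, period=1)
emit factor 2: 'b' (i=1, period=1)
emit factor 3: 'b' (i=2, period=1)
emit factor 4: 'aceeececcdccaeccdcdebcdeadd' (i=3, period=27)
emit factor 5: 'abbecce' (i=30, period=7)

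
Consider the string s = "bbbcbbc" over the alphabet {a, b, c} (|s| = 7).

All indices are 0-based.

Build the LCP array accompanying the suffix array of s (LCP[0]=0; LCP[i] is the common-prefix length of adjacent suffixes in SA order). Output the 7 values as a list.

sorted suffixes:
  #0 SA[0]=0  'bbbcbbc'
  #1 SA[1]=4  'bbc'
  #2 SA[2]=1  'bbcbbc'
  #3 SA[3]=5  'bc'
  #4 SA[4]=2  'bcbbc'
  #5 SA[5]=6  'c'
  #6 SA[6]=3  'cbbc'

SA = [0, 4, 1, 5, 2, 6, 3]
i: (SA[i-1],SA[i]) lcp shared
  1: (0,4) 2 'bb'
  2: (4,1) 3 'bbc'
  3: (1,5) 1 'b'
  4: (5,2) 2 'bc'
  5: (2,6) 0 ''
  6: (6,3) 1 'c'

[0, 2, 3, 1, 2, 0, 1]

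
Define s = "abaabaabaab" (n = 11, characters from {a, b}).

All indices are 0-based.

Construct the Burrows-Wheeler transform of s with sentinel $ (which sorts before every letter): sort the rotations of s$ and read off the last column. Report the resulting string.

bbbbaaa$aaaa

rank  rotation      last
    0  $abaabaabaab  b
    1  aab$abaabaab  b
    2  aabaab$abaab  b
    3  aabaabaab$ab  b
    4  ab$abaabaaba  a
    5  abaab$abaaba  a
    6  abaabaab$aba  a
    7  abaabaabaab$  $
    8  b$abaabaabaa  a
    9  baab$abaabaa  a
   10  baabaab$abaa  a
   11  baabaabaab$a  a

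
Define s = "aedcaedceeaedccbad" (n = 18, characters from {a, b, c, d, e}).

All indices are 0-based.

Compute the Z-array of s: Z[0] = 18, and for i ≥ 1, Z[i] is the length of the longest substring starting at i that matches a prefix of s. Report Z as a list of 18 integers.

Z[0]=18
i=1: i≥r, start 0; Z[1]=0
i=2: i≥r, start 0; Z[2]=0
i=3: i≥r, start 0; Z[3]=0
i=4: i≥r, start 0; Z[4]=4 extend→box=[4,8)
i=5: min(r-i=3, Z[1]=0)=0; Z[5]=0
i=6: min(r-i=2, Z[2]=0)=0; Z[6]=0
i=7: min(r-i=1, Z[3]=0)=0; Z[7]=0
i=8: i≥r, start 0; Z[8]=0
i=9: i≥r, start 0; Z[9]=0
i=10: i≥r, start 0; Z[10]=4 extend→box=[10,14)
i=11: min(r-i=3, Z[1]=0)=0; Z[11]=0
i=12: min(r-i=2, Z[2]=0)=0; Z[12]=0
i=13: min(r-i=1, Z[3]=0)=0; Z[13]=0
i=14: i≥r, start 0; Z[14]=0
i=15: i≥r, start 0; Z[15]=0
i=16: i≥r, start 0; Z[16]=1 extend→box=[16,17)
i=17: i≥r, start 0; Z[17]=0

[18, 0, 0, 0, 4, 0, 0, 0, 0, 0, 4, 0, 0, 0, 0, 0, 1, 0]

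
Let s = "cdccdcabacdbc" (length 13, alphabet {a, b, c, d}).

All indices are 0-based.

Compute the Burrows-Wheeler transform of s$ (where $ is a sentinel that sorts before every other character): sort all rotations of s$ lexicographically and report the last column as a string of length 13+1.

ccbadbddac$ccc

rank  rotation        last
    0  $cdccdcabacdbc  c
    1  abacdbc$cdccdc  c
    2  acdbc$cdccdcab  b
    3  bacdbc$cdccdca  a
    4  bc$cdccdcabacd  d
    5  c$cdccdcabacdb  b
    6  cabacdbc$cdccd  d
    7  ccdcabacdbc$cd  d
    8  cdbc$cdccdcaba  a
    9  cdcabacdbc$cdc  c
   10  cdccdcabacdbc$  $
   11  dbc$cdccdcabac  c
   12  dcabacdbc$cdcc  c
   13  dccdcabacdbc$c  c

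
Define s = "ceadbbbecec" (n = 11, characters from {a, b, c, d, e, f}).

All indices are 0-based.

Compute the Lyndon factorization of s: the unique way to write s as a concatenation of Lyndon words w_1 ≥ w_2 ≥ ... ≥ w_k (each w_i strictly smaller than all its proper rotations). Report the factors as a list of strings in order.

["ce", "adbbbecec"]

emit factor 1: 'ce' (i=0, period=2)
emit factor 2: 'adbbbecec' (i=2, period=9)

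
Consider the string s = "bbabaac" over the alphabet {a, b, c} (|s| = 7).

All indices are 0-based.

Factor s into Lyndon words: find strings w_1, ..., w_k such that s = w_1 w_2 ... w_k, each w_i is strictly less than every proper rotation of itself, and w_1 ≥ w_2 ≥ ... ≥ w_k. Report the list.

["b", "b", "ab", "aac"]

emit factor 1: 'b' (i=0, period=1)
emit factor 2: 'b' (i=1, period=1)
emit factor 3: 'ab' (i=2, period=2)
emit factor 4: 'aac' (i=4, period=3)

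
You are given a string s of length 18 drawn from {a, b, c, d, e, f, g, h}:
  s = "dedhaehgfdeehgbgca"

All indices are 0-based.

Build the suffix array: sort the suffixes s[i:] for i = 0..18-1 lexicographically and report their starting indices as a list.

[17, 4, 14, 16, 0, 9, 2, 1, 10, 11, 5, 8, 13, 15, 7, 3, 12, 6]

sorted suffixes:
  #0 SA[0]=17  'a'
  #1 SA[1]=4  'aehgfdeehgbgca'
  #2 SA[2]=14  'bgca'
  #3 SA[3]=16  'ca'
  #4 SA[4]=0  'dedhaehgfdeehgbgca'
  #5 SA[5]=9  'deehgbgca'
  #6 SA[6]=2  'dhaehgfdeehgbgca'
  #7 SA[7]=1  'edhaehgfdeehgbgca'
  #8 SA[8]=10  'eehgbgca'
  #9 SA[9]=11  'ehgbgca'
  #10 SA[10]=5  'ehgfdeehgbgca'
  #11 SA[11]=8  'fdeehgbgca'
  #12 SA[12]=13  'gbgca'
  #13 SA[13]=15  'gca'
  #14 SA[14]=7  'gfdeehgbgca'
  #15 SA[15]=3  'haehgfdeehgbgca'
  #16 SA[16]=12  'hgbgca'
  #17 SA[17]=6  'hgfdeehgbgca'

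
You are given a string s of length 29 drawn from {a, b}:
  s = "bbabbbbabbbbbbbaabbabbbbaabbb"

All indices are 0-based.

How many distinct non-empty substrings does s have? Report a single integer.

rank | idx | suffix
   0 |  15 | aabbabbbbaabbb
   1 |  24 | aabbb
   2 |  16 | abbabbbbaabbb
   3 |  25 | abbb
   4 |  19 | abbbbaabbb
   5 |   2 | abbbbabbbbbbbaabbabbbbaabbb
   6 |   7 | abbbbbbbaabbabbbbaabbb
   7 |  28 | b
   8 |  14 | baabbabbbbaabbb
   9 |  23 | baabbb
  10 |  18 | babbbbaabbb
  11 |   1 | babbbbabbbbbbbaabbabbbbaabbb
  12 |   6 | babbbbbbbaabbabbbbaabbb
  13 |  27 | bb
  14 |  13 | bbaabbabbbbaabbb
  15 |  22 | bbaabbb
  16 |  17 | bbabbbbaabbb
  17 |   0 | bbabbbbabbbbbbbaabbabbbbaabbb
  18 |   5 | bbabbbbbbbaabbabbbbaabbb
  19 |  26 | bbb
  20 |  12 | bbbaabbabbbbaabbb
  21 |  21 | bbbaabbb
  22 |   4 | bbbabbbbbbbaabbabbbbaabbb
  23 |  11 | bbbbaabbabbbbaabbb
  24 |  20 | bbbbaabbb
  25 |   3 | bbbbabbbbbbbaabbabbbbaabbb
  26 |  10 | bbbbbaabbabbbbaabbb
  27 |   9 | bbbbbbaabbabbbbaabbb
  28 |   8 | bbbbbbbaabbabbbbaabbb

SA = [15, 24, 16, 25, 19, 2, 7, 28, 14, 23, 18, 1, 6, 27, 13, 22, 17, 0, 5, 26, 12, 21, 4, 11, 20, 3, 10, 9, 8]
rank  pair      lcp
   1  s[15:],s[24:]  4  'aabb'
   2  s[24:],s[16:]  1  'a'
   3  s[16:],s[25:]  3  'abb'
   4  s[25:],s[19:]  4  'abbb'
   5  s[19:],s[2:]  6  'abbbba'
   6  s[2:],s[7:]  5  'abbbb'
   7  s[7:],s[28:]  0  ''
   8  s[28:],s[14:]  1  'b'
   9  s[14:],s[23:]  5  'baabb'
  10  s[23:],s[18:]  2  'ba'
  11  s[18:],s[1:]  7  'babbbba'
  12  s[1:],s[6:]  6  'babbbb'
  13  s[6:],s[27:]  1  'b'
  14  s[27:],s[13:]  2  'bb'
  15  s[13:],s[22:]  6  'bbaabb'
  16  s[22:],s[17:]  3  'bba'
  17  s[17:],s[0:]  8  'bbabbbba'
  18  s[0:],s[5:]  7  'bbabbbb'
  19  s[5:],s[26:]  2  'bb'
  20  s[26:],s[12:]  3  'bbb'
  21  s[12:],s[21:]  7  'bbbaabb'
  22  s[21:],s[4:]  4  'bbba'
  23  s[4:],s[11:]  3  'bbb'
  24  s[11:],s[20:]  8  'bbbbaabb'
  25  s[20:],s[3:]  5  'bbbba'
  26  s[3:],s[10:]  4  'bbbb'
  27  s[10:],s[9:]  5  'bbbbb'
  28  s[9:],s[8:]  6  'bbbbbb'

n(n+1)/2 = 29·30/2 = 435
Σ LCP = 0 + 4 + 1 + 3 + 4 + 6 + 5 + 0 + 1 + 5 + 2 + 7 + 6 + 1 + 2 + 6 + 3 + 8 + 7 + 2 + 3 + 7 + 4 + 3 + 8 + 5 + 4 + 5 + 6 = 118
distinct = 435 − 118 = 317

317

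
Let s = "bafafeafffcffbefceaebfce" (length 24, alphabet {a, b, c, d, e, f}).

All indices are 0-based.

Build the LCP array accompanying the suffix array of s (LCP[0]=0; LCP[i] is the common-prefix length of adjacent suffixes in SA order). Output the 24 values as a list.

[0, 1, 2, 2, 0, 1, 1, 0, 2, 1, 0, 1, 2, 1, 1, 0, 1, 1, 3, 2, 1, 1, 2, 2]

sorted suffixes:
  #0 SA[0]=18  'aebfce'
  #1 SA[1]=1  'afafeafffcffbefceaebfce'
  #2 SA[2]=3  'afeafffcffbefceaebfce'
  #3 SA[3]=6  'afffcffbefceaebfce'
  #4 SA[4]=0  'bafafeafffcffbefceaebfce'
  #5 SA[5]=13  'befceaebfce'
  #6 SA[6]=20  'bfce'
  #7 SA[7]=22  'ce'
  #8 SA[8]=16  'ceaebfce'
  #9 SA[9]=10  'cffbefceaebfce'
  #10 SA[10]=23  'e'
  #11 SA[11]=17  'eaebfce'
  #12 SA[12]=5  'eafffcffbefceaebfce'
  #13 SA[13]=19  'ebfce'
  #14 SA[14]=14  'efceaebfce'
  #15 SA[15]=2  'fafeafffcffbefceaebfce'
  #16 SA[16]=12  'fbefceaebfce'
  #17 SA[17]=21  'fce'
  #18 SA[18]=15  'fceaebfce'
  #19 SA[19]=9  'fcffbefceaebfce'
  #20 SA[20]=4  'feafffcffbefceaebfce'
  #21 SA[21]=11  'ffbefceaebfce'
  #22 SA[22]=8  'ffcffbefceaebfce'
  #23 SA[23]=7  'fffcffbefceaebfce'

SA = [18, 1, 3, 6, 0, 13, 20, 22, 16, 10, 23, 17, 5, 19, 14, 2, 12, 21, 15, 9, 4, 11, 8, 7]
[i] adj suffixes → lcp
  [1] 18/1 → 1 ('a')
  [2] 1/3 → 2 ('af')
  [3] 3/6 → 2 ('af')
  [4] 6/0 → 0 ('')
  [5] 0/13 → 1 ('b')
  [6] 13/20 → 1 ('b')
  [7] 20/22 → 0 ('')
  [8] 22/16 → 2 ('ce')
  [9] 16/10 → 1 ('c')
  [10] 10/23 → 0 ('')
  [11] 23/17 → 1 ('e')
  [12] 17/5 → 2 ('ea')
  [13] 5/19 → 1 ('e')
  [14] 19/14 → 1 ('e')
  [15] 14/2 → 0 ('')
  [16] 2/12 → 1 ('f')
  [17] 12/21 → 1 ('f')
  [18] 21/15 → 3 ('fce')
  [19] 15/9 → 2 ('fc')
  [20] 9/4 → 1 ('f')
  [21] 4/11 → 1 ('f')
  [22] 11/8 → 2 ('ff')
  [23] 8/7 → 2 ('ff')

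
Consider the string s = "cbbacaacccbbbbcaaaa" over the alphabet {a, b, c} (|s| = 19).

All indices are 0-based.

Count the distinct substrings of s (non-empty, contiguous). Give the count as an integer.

rank→(start, suffix):
  0 → (18, 'a')
  1 → (17, 'aa')
  2 → (16, 'aaa')
  3 → (15, 'aaaa')
  4 → (5, 'aacccbbbbcaaaa')
  5 → (3, 'acaacccbbbbcaaaa')
  6 → (6, 'acccbbbbcaaaa')
  7 → (2, 'bacaacccbbbbcaaaa')
  8 → (1, 'bbacaacccbbbbcaaaa')
  9 → (10, 'bbbbcaaaa')
  10 → (11, 'bbbcaaaa')
  11 → (12, 'bbcaaaa')
  12 → (13, 'bcaaaa')
  13 → (14, 'caaaa')
  14 → (4, 'caacccbbbbcaaaa')
  15 → (0, 'cbbacaacccbbbbcaaaa')
  16 → (9, 'cbbbbcaaaa')
  17 → (8, 'ccbbbbcaaaa')
  18 → (7, 'cccbbbbcaaaa')

SA = [18, 17, 16, 15, 5, 3, 6, 2, 1, 10, 11, 12, 13, 14, 4, 0, 9, 8, 7]
rank  pair      lcp
   1  s[18:],s[17:]  1  'a'
   2  s[17:],s[16:]  2  'aa'
   3  s[16:],s[15:]  3  'aaa'
   4  s[15:],s[5:]  2  'aa'
   5  s[5:],s[3:]  1  'a'
   6  s[3:],s[6:]  2  'ac'
   7  s[6:],s[2:]  0  ''
   8  s[2:],s[1:]  1  'b'
   9  s[1:],s[10:]  2  'bb'
  10  s[10:],s[11:]  3  'bbb'
  11  s[11:],s[12:]  2  'bb'
  12  s[12:],s[13:]  1  'b'
  13  s[13:],s[14:]  0  ''
  14  s[14:],s[4:]  3  'caa'
  15  s[4:],s[0:]  1  'c'
  16  s[0:],s[9:]  3  'cbb'
  17  s[9:],s[8:]  1  'c'
  18  s[8:],s[7:]  2  'cc'

n(n+1)/2 = 19·20/2 = 190
Σ LCP = 0 + 1 + 2 + 3 + 2 + 1 + 2 + 0 + 1 + 2 + 3 + 2 + 1 + 0 + 3 + 1 + 3 + 1 + 2 = 30
distinct = 190 − 30 = 160

160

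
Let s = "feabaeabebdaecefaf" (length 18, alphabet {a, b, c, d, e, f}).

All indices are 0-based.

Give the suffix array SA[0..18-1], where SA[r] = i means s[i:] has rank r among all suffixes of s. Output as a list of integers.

[2, 6, 4, 11, 16, 3, 9, 7, 13, 10, 1, 5, 8, 12, 14, 17, 15, 0]

rank | idx | suffix
   0 |   2 | abaeabebdaecefaf
   1 |   6 | abebdaecefaf
   2 |   4 | aeabebdaecefaf
   3 |  11 | aecefaf
   4 |  16 | af
   5 |   3 | baeabebdaecefaf
   6 |   9 | bdaecefaf
   7 |   7 | bebdaecefaf
   8 |  13 | cefaf
   9 |  10 | daecefaf
  10 |   1 | eabaeabebdaecefaf
  11 |   5 | eabebdaecefaf
  12 |   8 | ebdaecefaf
  13 |  12 | ecefaf
  14 |  14 | efaf
  15 |  17 | f
  16 |  15 | faf
  17 |   0 | feabaeabebdaecefaf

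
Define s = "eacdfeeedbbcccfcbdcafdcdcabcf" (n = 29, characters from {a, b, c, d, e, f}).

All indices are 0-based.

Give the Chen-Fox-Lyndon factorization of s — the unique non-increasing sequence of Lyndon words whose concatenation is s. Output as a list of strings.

emit factor 1: 'e' (i=0, period=1)
emit factor 2: 'acdfeeedbbcccfcbdcafdcdc' (i=1, period=24)
emit factor 3: 'abcf' (i=25, period=4)

["e", "acdfeeedbbcccfcbdcafdcdc", "abcf"]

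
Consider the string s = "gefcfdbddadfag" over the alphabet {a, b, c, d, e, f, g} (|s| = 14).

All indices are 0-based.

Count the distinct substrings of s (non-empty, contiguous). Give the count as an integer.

rank | idx | suffix
   0 |   9 | adfag
   1 |  12 | ag
   2 |   6 | bddadfag
   3 |   3 | cfdbddadfag
   4 |   8 | dadfag
   5 |   5 | dbddadfag
   6 |   7 | ddadfag
   7 |  10 | dfag
   8 |   1 | efcfdbddadfag
   9 |  11 | fag
  10 |   2 | fcfdbddadfag
  11 |   4 | fdbddadfag
  12 |  13 | g
  13 |   0 | gefcfdbddadfag

SA = [9, 12, 6, 3, 8, 5, 7, 10, 1, 11, 2, 4, 13, 0]
i: (SA[i-1],SA[i]) lcp shared
  1: (9,12) 1 'a'
  2: (12,6) 0 ''
  3: (6,3) 0 ''
  4: (3,8) 0 ''
  5: (8,5) 1 'd'
  6: (5,7) 1 'd'
  7: (7,10) 1 'd'
  8: (10,1) 0 ''
  9: (1,11) 0 ''
  10: (11,2) 1 'f'
  11: (2,4) 1 'f'
  12: (4,13) 0 ''
  13: (13,0) 1 'g'

n(n+1)/2 = 14·15/2 = 105
Σ LCP = 0 + 1 + 0 + 0 + 0 + 1 + 1 + 1 + 0 + 0 + 1 + 1 + 0 + 1 = 7
distinct = 105 − 7 = 98

98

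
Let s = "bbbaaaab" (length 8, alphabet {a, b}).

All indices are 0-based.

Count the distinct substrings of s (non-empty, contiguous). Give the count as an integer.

sorted suffixes:
  #0 SA[0]=3  'aaaab'
  #1 SA[1]=4  'aaab'
  #2 SA[2]=5  'aab'
  #3 SA[3]=6  'ab'
  #4 SA[4]=7  'b'
  #5 SA[5]=2  'baaaab'
  #6 SA[6]=1  'bbaaaab'
  #7 SA[7]=0  'bbbaaaab'

SA = [3, 4, 5, 6, 7, 2, 1, 0]
[i] adj suffixes → lcp
  [1] 3/4 → 3 ('aaa')
  [2] 4/5 → 2 ('aa')
  [3] 5/6 → 1 ('a')
  [4] 6/7 → 0 ('')
  [5] 7/2 → 1 ('b')
  [6] 2/1 → 1 ('b')
  [7] 1/0 → 2 ('bb')

n(n+1)/2 = 8·9/2 = 36
Σ LCP = 0 + 3 + 2 + 1 + 0 + 1 + 1 + 2 = 10
distinct = 36 − 10 = 26

26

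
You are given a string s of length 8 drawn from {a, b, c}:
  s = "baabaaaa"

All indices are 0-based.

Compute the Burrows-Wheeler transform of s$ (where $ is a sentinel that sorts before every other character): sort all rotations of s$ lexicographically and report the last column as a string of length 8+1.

rank  rotation   last
    0  $baabaaaa  a
    1  a$baabaaa  a
    2  aa$baabaa  a
    3  aaa$baaba  a
    4  aaaa$baab  b
    5  aabaaaa$b  b
    6  abaaaa$ba  a
    7  baaaa$baa  a
    8  baabaaaa$  $

aaaabbaa$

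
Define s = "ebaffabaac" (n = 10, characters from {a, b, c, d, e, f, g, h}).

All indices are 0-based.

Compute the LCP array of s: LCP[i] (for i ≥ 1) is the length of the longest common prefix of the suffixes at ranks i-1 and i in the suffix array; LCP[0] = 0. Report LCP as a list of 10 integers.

rank | idx | suffix
   0 |   7 | aac
   1 |   5 | abaac
   2 |   8 | ac
   3 |   2 | affabaac
   4 |   6 | baac
   5 |   1 | baffabaac
   6 |   9 | c
   7 |   0 | ebaffabaac
   8 |   4 | fabaac
   9 |   3 | ffabaac

SA = [7, 5, 8, 2, 6, 1, 9, 0, 4, 3]
rank  pair      lcp
   1  s[7:],s[5:]  1  'a'
   2  s[5:],s[8:]  1  'a'
   3  s[8:],s[2:]  1  'a'
   4  s[2:],s[6:]  0  ''
   5  s[6:],s[1:]  2  'ba'
   6  s[1:],s[9:]  0  ''
   7  s[9:],s[0:]  0  ''
   8  s[0:],s[4:]  0  ''
   9  s[4:],s[3:]  1  'f'

[0, 1, 1, 1, 0, 2, 0, 0, 0, 1]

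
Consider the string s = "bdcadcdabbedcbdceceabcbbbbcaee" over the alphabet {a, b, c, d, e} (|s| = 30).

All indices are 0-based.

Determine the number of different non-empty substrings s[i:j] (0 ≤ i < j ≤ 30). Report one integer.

426

rank→(start, suffix):
  0 → (7, 'abbedcbdceceabcbbbbcaee')
  1 → (19, 'abcbbbbcaee')
  2 → (3, 'adcdabbedcbdceceabcbbbbcaee')
  3 → (27, 'aee')
  4 → (22, 'bbbbcaee')
  5 → (23, 'bbbcaee')
  6 → (24, 'bbcaee')
  7 → (8, 'bbedcbdceceabcbbbbcaee')
  8 → (25, 'bcaee')
  9 → (20, 'bcbbbbcaee')
  10 → (0, 'bdcadcdabbedcbdceceabcbbbbcaee')
  11 → (13, 'bdceceabcbbbbcaee')
  12 → (9, 'bedcbdceceabcbbbbcaee')
  13 → (2, 'cadcdabbedcbdceceabcbbbbcaee')
  14 → (26, 'caee')
  15 → (21, 'cbbbbcaee')
  16 → (12, 'cbdceceabcbbbbcaee')
  17 → (5, 'cdabbedcbdceceabcbbbbcaee')
  18 → (17, 'ceabcbbbbcaee')
  19 → (15, 'ceceabcbbbbcaee')
  20 → (6, 'dabbedcbdceceabcbbbbcaee')
  21 → (1, 'dcadcdabbedcbdceceabcbbbbcaee')
  22 → (11, 'dcbdceceabcbbbbcaee')
  23 → (4, 'dcdabbedcbdceceabcbbbbcaee')
  24 → (14, 'dceceabcbbbbcaee')
  25 → (29, 'e')
  26 → (18, 'eabcbbbbcaee')
  27 → (16, 'eceabcbbbbcaee')
  28 → (10, 'edcbdceceabcbbbbcaee')
  29 → (28, 'ee')

SA = [7, 19, 3, 27, 22, 23, 24, 8, 25, 20, 0, 13, 9, 2, 26, 21, 12, 5, 17, 15, 6, 1, 11, 4, 14, 29, 18, 16, 10, 28]
[i] adj suffixes → lcp
  [1] 7/19 → 2 ('ab')
  [2] 19/3 → 1 ('a')
  [3] 3/27 → 1 ('a')
  [4] 27/22 → 0 ('')
  [5] 22/23 → 3 ('bbb')
  [6] 23/24 → 2 ('bb')
  [7] 24/8 → 2 ('bb')
  [8] 8/25 → 1 ('b')
  [9] 25/20 → 2 ('bc')
  [10] 20/0 → 1 ('b')
  [11] 0/13 → 3 ('bdc')
  [12] 13/9 → 1 ('b')
  [13] 9/2 → 0 ('')
  [14] 2/26 → 2 ('ca')
  [15] 26/21 → 1 ('c')
  [16] 21/12 → 2 ('cb')
  [17] 12/5 → 1 ('c')
  [18] 5/17 → 1 ('c')
  [19] 17/15 → 2 ('ce')
  [20] 15/6 → 0 ('')
  [21] 6/1 → 1 ('d')
  [22] 1/11 → 2 ('dc')
  [23] 11/4 → 2 ('dc')
  [24] 4/14 → 2 ('dc')
  [25] 14/29 → 0 ('')
  [26] 29/18 → 1 ('e')
  [27] 18/16 → 1 ('e')
  [28] 16/10 → 1 ('e')
  [29] 10/28 → 1 ('e')

n(n+1)/2 = 30·31/2 = 465
Σ LCP = 0 + 2 + 1 + 1 + 0 + 3 + 2 + 2 + 1 + 2 + 1 + 3 + 1 + 0 + 2 + 1 + 2 + 1 + 1 + 2 + 0 + 1 + 2 + 2 + 2 + 0 + 1 + 1 + 1 + 1 = 39
distinct = 465 − 39 = 426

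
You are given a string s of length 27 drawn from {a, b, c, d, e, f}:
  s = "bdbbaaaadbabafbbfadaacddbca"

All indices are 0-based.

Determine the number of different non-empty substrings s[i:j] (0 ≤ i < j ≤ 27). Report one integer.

rank→(start, suffix):
  0 → (26, 'a')
  1 → (4, 'aaaadbabafbbfadaacddbca')
  2 → (5, 'aaadbabafbbfadaacddbca')
  3 → (19, 'aacddbca')
  4 → (6, 'aadbabafbbfadaacddbca')
  5 → (10, 'abafbbfadaacddbca')
  6 → (20, 'acddbca')
  7 → (17, 'adaacddbca')
  8 → (7, 'adbabafbbfadaacddbca')
  9 → (12, 'afbbfadaacddbca')
  10 → (3, 'baaaadbabafbbfadaacddbca')
  11 → (9, 'babafbbfadaacddbca')
  12 → (11, 'bafbbfadaacddbca')
  13 → (2, 'bbaaaadbabafbbfadaacddbca')
  14 → (14, 'bbfadaacddbca')
  15 → (24, 'bca')
  16 → (0, 'bdbbaaaadbabafbbfadaacddbca')
  17 → (15, 'bfadaacddbca')
  18 → (25, 'ca')
  19 → (21, 'cddbca')
  20 → (18, 'daacddbca')
  21 → (8, 'dbabafbbfadaacddbca')
  22 → (1, 'dbbaaaadbabafbbfadaacddbca')
  23 → (23, 'dbca')
  24 → (22, 'ddbca')
  25 → (16, 'fadaacddbca')
  26 → (13, 'fbbfadaacddbca')

SA = [26, 4, 5, 19, 6, 10, 20, 17, 7, 12, 3, 9, 11, 2, 14, 24, 0, 15, 25, 21, 18, 8, 1, 23, 22, 16, 13]
rank  pair      lcp
   1  s[26:],s[4:]  1  'a'
   2  s[4:],s[5:]  3  'aaa'
   3  s[5:],s[19:]  2  'aa'
   4  s[19:],s[6:]  2  'aa'
   5  s[6:],s[10:]  1  'a'
   6  s[10:],s[20:]  1  'a'
   7  s[20:],s[17:]  1  'a'
   8  s[17:],s[7:]  2  'ad'
   9  s[7:],s[12:]  1  'a'
  10  s[12:],s[3:]  0  ''
  11  s[3:],s[9:]  2  'ba'
  12  s[9:],s[11:]  2  'ba'
  13  s[11:],s[2:]  1  'b'
  14  s[2:],s[14:]  2  'bb'
  15  s[14:],s[24:]  1  'b'
  16  s[24:],s[0:]  1  'b'
  17  s[0:],s[15:]  1  'b'
  18  s[15:],s[25:]  0  ''
  19  s[25:],s[21:]  1  'c'
  20  s[21:],s[18:]  0  ''
  21  s[18:],s[8:]  1  'd'
  22  s[8:],s[1:]  2  'db'
  23  s[1:],s[23:]  2  'db'
  24  s[23:],s[22:]  1  'd'
  25  s[22:],s[16:]  0  ''
  26  s[16:],s[13:]  1  'f'

n(n+1)/2 = 27·28/2 = 378
Σ LCP = 0 + 1 + 3 + 2 + 2 + 1 + 1 + 1 + 2 + 1 + 0 + 2 + 2 + 1 + 2 + 1 + 1 + 1 + 0 + 1 + 0 + 1 + 2 + 2 + 1 + 0 + 1 = 32
distinct = 378 − 32 = 346

346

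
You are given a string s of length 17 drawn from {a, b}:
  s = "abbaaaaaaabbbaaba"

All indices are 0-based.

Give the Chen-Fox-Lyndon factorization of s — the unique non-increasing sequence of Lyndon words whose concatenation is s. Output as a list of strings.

emit factor 1: 'abb' (i=0, period=3)
emit factor 2: 'aaaaaaabbbaab' (i=3, period=13)
emit factor 3: 'a' (i=16, period=1)

["abb", "aaaaaaabbbaab", "a"]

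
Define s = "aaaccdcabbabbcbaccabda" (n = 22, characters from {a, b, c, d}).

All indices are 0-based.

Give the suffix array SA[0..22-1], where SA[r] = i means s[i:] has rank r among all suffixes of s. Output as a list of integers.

[21, 0, 1, 7, 10, 18, 15, 2, 9, 14, 8, 11, 12, 19, 6, 17, 13, 16, 3, 4, 20, 5]

sorted suffixes:
  #0 SA[0]=21  'a'
  #1 SA[1]=0  'aaaccdcabbabbcbaccabda'
  #2 SA[2]=1  'aaccdcabbabbcbaccabda'
  #3 SA[3]=7  'abbabbcbaccabda'
  #4 SA[4]=10  'abbcbaccabda'
  #5 SA[5]=18  'abda'
  #6 SA[6]=15  'accabda'
  #7 SA[7]=2  'accdcabbabbcbaccabda'
  #8 SA[8]=9  'babbcbaccabda'
  #9 SA[9]=14  'baccabda'
  #10 SA[10]=8  'bbabbcbaccabda'
  #11 SA[11]=11  'bbcbaccabda'
  #12 SA[12]=12  'bcbaccabda'
  #13 SA[13]=19  'bda'
  #14 SA[14]=6  'cabbabbcbaccabda'
  #15 SA[15]=17  'cabda'
  #16 SA[16]=13  'cbaccabda'
  #17 SA[17]=16  'ccabda'
  #18 SA[18]=3  'ccdcabbabbcbaccabda'
  #19 SA[19]=4  'cdcabbabbcbaccabda'
  #20 SA[20]=20  'da'
  #21 SA[21]=5  'dcabbabbcbaccabda'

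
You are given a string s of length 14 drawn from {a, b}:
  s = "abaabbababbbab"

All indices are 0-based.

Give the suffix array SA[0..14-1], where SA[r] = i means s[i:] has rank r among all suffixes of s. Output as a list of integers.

[2, 12, 0, 6, 3, 8, 13, 1, 11, 5, 7, 10, 4, 9]

sorted suffixes:
  #0 SA[0]=2  'aabbababbbab'
  #1 SA[1]=12  'ab'
  #2 SA[2]=0  'abaabbababbbab'
  #3 SA[3]=6  'ababbbab'
  #4 SA[4]=3  'abbababbbab'
  #5 SA[5]=8  'abbbab'
  #6 SA[6]=13  'b'
  #7 SA[7]=1  'baabbababbbab'
  #8 SA[8]=11  'bab'
  #9 SA[9]=5  'bababbbab'
  #10 SA[10]=7  'babbbab'
  #11 SA[11]=10  'bbab'
  #12 SA[12]=4  'bbababbbab'
  #13 SA[13]=9  'bbbab'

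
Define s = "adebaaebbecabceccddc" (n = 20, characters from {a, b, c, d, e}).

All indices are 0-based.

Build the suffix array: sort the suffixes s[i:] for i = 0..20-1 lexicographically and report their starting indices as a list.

rank→(start, suffix):
  0 → (4, 'aaebbecabceccddc')
  1 → (11, 'abceccddc')
  2 → (0, 'adebaaebbecabceccddc')
  3 → (5, 'aebbecabceccddc')
  4 → (3, 'baaebbecabceccddc')
  5 → (7, 'bbecabceccddc')
  6 → (12, 'bceccddc')
  7 → (8, 'becabceccddc')
  8 → (19, 'c')
  9 → (10, 'cabceccddc')
  10 → (15, 'ccddc')
  11 → (16, 'cddc')
  12 → (13, 'ceccddc')
  13 → (18, 'dc')
  14 → (17, 'ddc')
  15 → (1, 'debaaebbecabceccddc')
  16 → (2, 'ebaaebbecabceccddc')
  17 → (6, 'ebbecabceccddc')
  18 → (9, 'ecabceccddc')
  19 → (14, 'eccddc')

[4, 11, 0, 5, 3, 7, 12, 8, 19, 10, 15, 16, 13, 18, 17, 1, 2, 6, 9, 14]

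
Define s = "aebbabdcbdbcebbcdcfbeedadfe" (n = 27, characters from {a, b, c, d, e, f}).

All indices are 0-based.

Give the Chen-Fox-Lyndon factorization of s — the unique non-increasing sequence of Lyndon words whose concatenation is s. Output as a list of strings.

["aebb", "abdcbdbcebbcdcfbeedadfe"]

emit factor 1: 'aebb' (i=0, period=4)
emit factor 2: 'abdcbdbcebbcdcfbeedadfe' (i=4, period=23)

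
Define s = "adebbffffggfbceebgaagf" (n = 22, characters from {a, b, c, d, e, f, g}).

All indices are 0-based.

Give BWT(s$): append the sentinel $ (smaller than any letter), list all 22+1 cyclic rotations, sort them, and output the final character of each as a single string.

fg$aefbebadecggbfffbagf

rank  rotation                 last
    0  $adebbffffggfbceebgaagf  f
    1  aagf$adebbffffggfbceebg  g
    2  adebbffffggfbceebgaagf$  $
    3  agf$adebbffffggfbceebga  a
    4  bbffffggfbceebgaagf$ade  e
    5  bceebgaagf$adebbffffggf  f
    6  bffffggfbceebgaagf$adeb  b
    7  bgaagf$adebbffffggfbcee  e
    8  ceebgaagf$adebbffffggfb  b
    9  debbffffggfbceebgaagf$a  a
   10  ebbffffggfbceebgaagf$ad  d
   11  ebgaagf$adebbffffggfbce  e
   12  eebgaagf$adebbffffggfbc  c
   13  f$adebbffffggfbceebgaag  g
   14  fbceebgaagf$adebbffffgg  g
   15  ffffggfbceebgaagf$adebb  b
   16  fffggfbceebgaagf$adebbf  f
   17  ffggfbceebgaagf$adebbff  f
   18  fggfbceebgaagf$adebbfff  f
   19  gaagf$adebbffffggfbceeb  b
   20  gf$adebbffffggfbceebgaa  a
   21  gfbceebgaagf$adebbffffg  g
   22  ggfbceebgaagf$adebbffff  f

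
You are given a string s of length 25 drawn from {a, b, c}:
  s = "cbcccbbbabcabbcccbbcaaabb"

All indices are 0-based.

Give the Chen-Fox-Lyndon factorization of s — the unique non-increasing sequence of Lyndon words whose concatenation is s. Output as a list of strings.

["c", "bccc", "b", "b", "b", "abc", "abbcccbbc", "aaabb"]

emit factor 1: 'c' (i=0, period=1)
emit factor 2: 'bccc' (i=1, period=4)
emit factor 3: 'b' (i=5, period=1)
emit factor 4: 'b' (i=6, period=1)
emit factor 5: 'b' (i=7, period=1)
emit factor 6: 'abc' (i=8, period=3)
emit factor 7: 'abbcccbbc' (i=11, period=9)
emit factor 8: 'aaabb' (i=20, period=5)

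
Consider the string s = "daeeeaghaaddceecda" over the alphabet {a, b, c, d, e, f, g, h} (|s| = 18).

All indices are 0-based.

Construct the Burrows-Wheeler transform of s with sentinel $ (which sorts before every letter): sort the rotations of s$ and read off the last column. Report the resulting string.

rank  rotation             last
    0  $daeeeaghaaddceecda  a
    1  a$daeeeaghaaddceecd  d
    2  aaddceecda$daeeeagh  h
    3  addceecda$daeeeagha  a
    4  aeeeaghaaddceecda$d  d
    5  aghaaddceecda$daeee  e
    6  cda$daeeeaghaaddcee  e
    7  ceecda$daeeeaghaadd  d
    8  da$daeeeaghaaddceec  c
    9  daeeeaghaaddceecda$  $
   10  dceecda$daeeeaghaad  d
   11  ddceecda$daeeeaghaa  a
   12  eaghaaddceecda$daee  e
   13  ecda$daeeeaghaaddce  e
   14  eeaghaaddceecda$dae  e
   15  eecda$daeeeaghaaddc  c
   16  eeeaghaaddceecda$da  a
   17  ghaaddceecda$daeeea  a
   18  haaddceecda$daeeeag  g

adhadeedc$daeeecaag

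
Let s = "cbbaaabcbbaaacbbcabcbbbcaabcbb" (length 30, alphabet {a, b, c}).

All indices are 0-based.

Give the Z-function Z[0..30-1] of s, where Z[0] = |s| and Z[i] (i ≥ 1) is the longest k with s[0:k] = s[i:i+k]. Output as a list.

Z[0]=30
i=1: i≥r, start 0; Z[1]=0
i=2: i≥r, start 0; Z[2]=0
i=3: i≥r, start 0; Z[3]=0
i=4: i≥r, start 0; Z[4]=0
i=5: i≥r, start 0; Z[5]=0
i=6: i≥r, start 0; Z[6]=0
i=7: i≥r, start 0; Z[7]=6 extend→box=[7,13)
i=8: min(r-i=5, Z[1]=0)=0; Z[8]=0
i=9: min(r-i=4, Z[2]=0)=0; Z[9]=0
i=10: min(r-i=3, Z[3]=0)=0; Z[10]=0
i=11: min(r-i=2, Z[4]=0)=0; Z[11]=0
i=12: min(r-i=1, Z[5]=0)=0; Z[12]=0
i=13: i≥r, start 0; Z[13]=3 extend→box=[13,16)
i=14: min(r-i=2, Z[1]=0)=0; Z[14]=0
i=15: min(r-i=1, Z[2]=0)=0; Z[15]=0
i=16: i≥r, start 0; Z[16]=1 extend→box=[16,17)
i=17: i≥r, start 0; Z[17]=0
i=18: i≥r, start 0; Z[18]=0
i=19: i≥r, start 0; Z[19]=3 extend→box=[19,22)
i=20: min(r-i=2, Z[1]=0)=0; Z[20]=0
i=21: min(r-i=1, Z[2]=0)=0; Z[21]=0
i=22: i≥r, start 0; Z[22]=0
i=23: i≥r, start 0; Z[23]=1 extend→box=[23,24)
i=24: i≥r, start 0; Z[24]=0
i=25: i≥r, start 0; Z[25]=0
i=26: i≥r, start 0; Z[26]=0
i=27: i≥r, start 0; Z[27]=3 extend→box=[27,30)
i=28: min(r-i=2, Z[1]=0)=0; Z[28]=0
i=29: min(r-i=1, Z[2]=0)=0; Z[29]=0

[30, 0, 0, 0, 0, 0, 0, 6, 0, 0, 0, 0, 0, 3, 0, 0, 1, 0, 0, 3, 0, 0, 0, 1, 0, 0, 0, 3, 0, 0]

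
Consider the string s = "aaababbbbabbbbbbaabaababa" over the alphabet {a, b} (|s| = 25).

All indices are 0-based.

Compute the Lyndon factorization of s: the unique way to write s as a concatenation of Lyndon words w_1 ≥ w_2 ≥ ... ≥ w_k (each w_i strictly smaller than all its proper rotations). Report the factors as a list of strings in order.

emit factor 1: 'aaababbbbabbbbbbaabaabab' (i=0, period=24)
emit factor 2: 'a' (i=24, period=1)

["aaababbbbabbbbbbaabaabab", "a"]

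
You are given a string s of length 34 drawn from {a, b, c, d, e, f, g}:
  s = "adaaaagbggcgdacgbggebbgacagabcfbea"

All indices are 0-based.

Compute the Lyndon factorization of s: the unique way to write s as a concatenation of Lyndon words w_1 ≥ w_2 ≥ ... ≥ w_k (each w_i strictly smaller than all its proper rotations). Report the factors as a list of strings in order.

emit factor 1: 'ad' (i=0, period=2)
emit factor 2: 'aaaagbggcgdacgbggebbgacagabcfbe' (i=2, period=31)
emit factor 3: 'a' (i=33, period=1)

["ad", "aaaagbggcgdacgbggebbgacagabcfbe", "a"]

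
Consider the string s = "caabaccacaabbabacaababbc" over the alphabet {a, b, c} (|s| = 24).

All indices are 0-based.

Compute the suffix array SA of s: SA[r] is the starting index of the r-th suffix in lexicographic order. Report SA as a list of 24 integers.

[17, 1, 9, 18, 13, 2, 10, 20, 15, 7, 4, 12, 19, 14, 3, 11, 21, 22, 23, 16, 0, 8, 6, 5]

sorted suffixes:
  #0 SA[0]=17  'aababbc'
  #1 SA[1]=1  'aabaccacaabbabacaababbc'
  #2 SA[2]=9  'aabbabacaababbc'
  #3 SA[3]=18  'ababbc'
  #4 SA[4]=13  'abacaababbc'
  #5 SA[5]=2  'abaccacaabbabacaababbc'
  #6 SA[6]=10  'abbabacaababbc'
  #7 SA[7]=20  'abbc'
  #8 SA[8]=15  'acaababbc'
  #9 SA[9]=7  'acaabbabacaababbc'
  #10 SA[10]=4  'accacaabbabacaababbc'
  #11 SA[11]=12  'babacaababbc'
  #12 SA[12]=19  'babbc'
  #13 SA[13]=14  'bacaababbc'
  #14 SA[14]=3  'baccacaabbabacaababbc'
  #15 SA[15]=11  'bbabacaababbc'
  #16 SA[16]=21  'bbc'
  #17 SA[17]=22  'bc'
  #18 SA[18]=23  'c'
  #19 SA[19]=16  'caababbc'
  #20 SA[20]=0  'caabaccacaabbabacaababbc'
  #21 SA[21]=8  'caabbabacaababbc'
  #22 SA[22]=6  'cacaabbabacaababbc'
  #23 SA[23]=5  'ccacaabbabacaababbc'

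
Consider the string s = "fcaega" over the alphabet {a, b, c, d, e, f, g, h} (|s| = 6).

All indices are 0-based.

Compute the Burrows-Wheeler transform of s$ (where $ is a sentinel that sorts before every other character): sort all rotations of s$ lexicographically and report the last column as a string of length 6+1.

agcfa$e

rank  rotation last
    0  $fcaega  a
    1  a$fcaeg  g
    2  aega$fc  c
    3  caega$f  f
    4  ega$fca  a
    5  fcaega$  $
    6  ga$fcae  e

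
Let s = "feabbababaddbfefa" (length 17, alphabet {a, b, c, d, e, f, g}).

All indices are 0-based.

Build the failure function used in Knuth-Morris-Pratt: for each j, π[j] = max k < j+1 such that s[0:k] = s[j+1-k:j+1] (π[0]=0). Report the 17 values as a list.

π[0] = 0
j=1 s[j]='e': π[1]=0 (border '')
j=2 s[j]='a': π[2]=0 (border '')
j=3 s[j]='b': π[3]=0 (border '')
j=4 s[j]='b': π[4]=0 (border '')
j=5 s[j]='a': π[5]=0 (border '')
j=6 s[j]='b': π[6]=0 (border '')
j=7 s[j]='a': π[7]=0 (border '')
j=8 s[j]='b': π[8]=0 (border '')
j=9 s[j]='a': π[9]=0 (border '')
j=10 s[j]='d': π[10]=0 (border '')
j=11 s[j]='d': π[11]=0 (border '')
j=12 s[j]='b': π[12]=0 (border '')
j=13 s[j]='f': π[13]=1 (border 'f')
j=14 s[j]='e': π[14]=2 (border 'fe')
j=15 s[j]='f': k: 2→0; π[15]=1 (border 'f')
j=16 s[j]='a': k: 1→0; π[16]=0 (border '')

[0, 0, 0, 0, 0, 0, 0, 0, 0, 0, 0, 0, 0, 1, 2, 1, 0]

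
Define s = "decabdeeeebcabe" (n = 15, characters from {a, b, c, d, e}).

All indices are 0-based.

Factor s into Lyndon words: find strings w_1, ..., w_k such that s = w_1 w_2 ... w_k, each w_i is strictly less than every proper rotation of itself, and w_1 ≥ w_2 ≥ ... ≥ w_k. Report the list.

["de", "c", "abdeeeebcabe"]

emit factor 1: 'de' (i=0, period=2)
emit factor 2: 'c' (i=2, period=1)
emit factor 3: 'abdeeeebcabe' (i=3, period=12)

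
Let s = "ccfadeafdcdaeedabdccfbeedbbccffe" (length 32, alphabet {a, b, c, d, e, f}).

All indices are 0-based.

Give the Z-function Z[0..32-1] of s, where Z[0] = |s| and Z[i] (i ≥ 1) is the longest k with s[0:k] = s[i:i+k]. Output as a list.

[32, 1, 0, 0, 0, 0, 0, 0, 0, 1, 0, 0, 0, 0, 0, 0, 0, 0, 3, 1, 0, 0, 0, 0, 0, 0, 0, 3, 1, 0, 0, 0]

Z[0]=32
i=1: outside box; Z[1]=1 grow→box=[1,2)
i=2: outside box; Z[2]=0
i=3: outside box; Z[3]=0
i=4: outside box; Z[4]=0
i=5: outside box; Z[5]=0
i=6: outside box; Z[6]=0
i=7: outside box; Z[7]=0
i=8: outside box; Z[8]=0
i=9: outside box; Z[9]=1 grow→box=[9,10)
i=10: outside box; Z[10]=0
i=11: outside box; Z[11]=0
i=12: outside box; Z[12]=0
i=13: outside box; Z[13]=0
i=14: outside box; Z[14]=0
i=15: outside box; Z[15]=0
i=16: outside box; Z[16]=0
i=17: outside box; Z[17]=0
i=18: outside box; Z[18]=3 grow→box=[18,21)
i=19: min(r-i=2, Z[1]=1)=1; Z[19]=1
i=20: min(r-i=1, Z[2]=0)=0; Z[20]=0
i=21: outside box; Z[21]=0
i=22: outside box; Z[22]=0
i=23: outside box; Z[23]=0
i=24: outside box; Z[24]=0
i=25: outside box; Z[25]=0
i=26: outside box; Z[26]=0
i=27: outside box; Z[27]=3 grow→box=[27,30)
i=28: min(r-i=2, Z[1]=1)=1; Z[28]=1
i=29: min(r-i=1, Z[2]=0)=0; Z[29]=0
i=30: outside box; Z[30]=0
i=31: outside box; Z[31]=0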